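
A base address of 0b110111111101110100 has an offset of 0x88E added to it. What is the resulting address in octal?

0o704002

0b110111111101110100 = 0o677564 in octal.
0x88E = 0o4216 in octal.
Add column by column in base 8, right to left:
  4+6 = 2 carry 1
  6+1+1 = 0 carry 1
  5+2+1 = 0 carry 1
  7+4+1 = 4 carry 1
  7+0+1 = 0 carry 1
  6+0+1 = 7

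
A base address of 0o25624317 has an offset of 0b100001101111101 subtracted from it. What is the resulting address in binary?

0b10101101110010101010010

0o25624317 = 0b10101110010100011001111 in binary.
Subtract column by column in base 2:
  1-1 → 0
  1-0 → 1
  1-1 → 0
  1-1 → 0
  0-1 → 1 (borrow)
  0-1-1 → 0 (borrow)
  1-1-1 → 1 (borrow)
  1-0-1 → 0
  0-1 → 1 (borrow)
  0-1-1 → 0 (borrow)
  0-0-1 → 1 (borrow)
  1-0-1 → 0
  0-0 → 0
  1-0 → 1
  0-1 → 1 (borrow)
  0-0-1 → 1 (borrow)
  1-0-1 → 0
  1-0 → 1
  1-0 → 1
  0-0 → 0
  1-0 → 1
  0-0 → 0
  1-0 → 1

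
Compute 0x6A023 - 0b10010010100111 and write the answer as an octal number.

0o1475574

0x6A023 = 0o1520043 in octal.
0b10010010100111 = 0o22247 in octal.
Subtract column by column in base 8:
  3-7 → 4 (borrow)
  4-4-1 → 7 (borrow)
  0-2-1 → 5 (borrow)
  0-2-1 → 5 (borrow)
  2-2-1 → 7 (borrow)
  5-0-1 → 4
  1-0 → 1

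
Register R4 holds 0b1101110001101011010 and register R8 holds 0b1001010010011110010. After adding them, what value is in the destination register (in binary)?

Add column by column in base 2, right to left:
  0+0 = 0
  1+1 = 0 carry 1
  0+0+1 = 1
  1+0 = 1
  1+1 = 0 carry 1
  0+1+1 = 0 carry 1
  1+1+1 = 1 carry 1
  0+1+1 = 0 carry 1
  1+0+1 = 0 carry 1
  1+0+1 = 0 carry 1
  0+1+1 = 0 carry 1
  0+0+1 = 1
  0+0 = 0
  1+1 = 0 carry 1
  1+0+1 = 0 carry 1
  1+1+1 = 1 carry 1
  0+0+1 = 1
  1+0 = 1
  1+1 = 0 carry 1
  final carry 1

0b10111000100001001100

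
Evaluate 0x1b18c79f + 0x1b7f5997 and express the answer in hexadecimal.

Add column by column in base 16, right to left:
  f+7 = 6 carry 1
  9+9+1 = 3 carry 1
  7+9+1 = 1 carry 1
  c+5+1 = 2 carry 1
  8+f+1 = 8 carry 1
  1+7+1 = 9
  b+b = 6 carry 1
  1+1+1 = 3

0x36982136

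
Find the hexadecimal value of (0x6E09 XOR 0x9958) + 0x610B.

First 0x6E09 XOR 0x9958 = 0xF751.
Add column by column in base 16, right to left:
  1+B = C
  5+0 = 5
  7+1 = 8
  F+6 = 5 carry 1
  final carry 1

0x1585C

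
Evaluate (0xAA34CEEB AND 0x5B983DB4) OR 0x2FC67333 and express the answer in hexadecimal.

0xAA34CEEB AND 0x5B983DB4 = 0x0A100CA0.
Then OR with 0x2FC67333.

0x2FD67FB3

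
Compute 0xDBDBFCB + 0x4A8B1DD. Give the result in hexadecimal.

0x126671A8

Add column by column in base 16, right to left:
  B+D = 8 carry 1
  C+D+1 = A carry 1
  F+1+1 = 1 carry 1
  B+B+1 = 7 carry 1
  D+8+1 = 6 carry 1
  B+A+1 = 6 carry 1
  D+4+1 = 2 carry 1
  final carry 1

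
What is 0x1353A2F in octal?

0o115235057

Expand each hex digit to 4 bits: 1=0001 3=0011 5=0101 3=0011 A=1010 2=0010 F=1111.
Group the bits in threes: 001 001 101 010 011 101 000 101 111 → 115235057.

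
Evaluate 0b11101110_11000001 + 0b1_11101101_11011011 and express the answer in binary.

Add column by column in base 2, right to left:
  1+1 = 0 carry 1
  0+1+1 = 0 carry 1
  0+0+1 = 1
  0+1 = 1
  0+1 = 1
  0+0 = 0
  1+1 = 0 carry 1
  1+1+1 = 1 carry 1
  0+1+1 = 0 carry 1
  1+0+1 = 0 carry 1
  1+1+1 = 1 carry 1
  1+1+1 = 1 carry 1
  0+0+1 = 1
  1+1 = 0 carry 1
  1+1+1 = 1 carry 1
  1+1+1 = 1 carry 1
  0+1+1 = 0 carry 1
  final carry 1

0b101101110010011100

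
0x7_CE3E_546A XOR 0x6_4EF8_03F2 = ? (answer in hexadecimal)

0x180C65798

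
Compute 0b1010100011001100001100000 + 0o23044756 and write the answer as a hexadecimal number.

0x19DE24E

0b1010100011001100001100000 = 0x1519860 in hexadecimal.
0o23044756 = 0x4C49EE in hexadecimal.
Add column by column in base 16, right to left:
  0+E = E
  6+E = 4 carry 1
  8+9+1 = 2 carry 1
  9+4+1 = E
  1+C = D
  5+4 = 9
  1+0 = 1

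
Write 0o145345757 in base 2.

0b1100101011100101111101111

Each octal digit is 3 bits: 1=001 4=100 5=101 3=011 4=100 5=101 7=111 5=101 7=111.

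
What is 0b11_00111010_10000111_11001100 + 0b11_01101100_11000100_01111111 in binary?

Add column by column in base 2, right to left:
  0+1 = 1
  0+1 = 1
  1+1 = 0 carry 1
  1+1+1 = 1 carry 1
  0+1+1 = 0 carry 1
  0+1+1 = 0 carry 1
  1+1+1 = 1 carry 1
  1+0+1 = 0 carry 1
  1+0+1 = 0 carry 1
  1+0+1 = 0 carry 1
  1+1+1 = 1 carry 1
  0+0+1 = 1
  0+0 = 0
  0+0 = 0
  0+1 = 1
  1+1 = 0 carry 1
  0+0+1 = 1
  1+0 = 1
  0+1 = 1
  1+1 = 0 carry 1
  1+0+1 = 0 carry 1
  1+1+1 = 1 carry 1
  0+1+1 = 0 carry 1
  0+0+1 = 1
  1+1 = 0 carry 1
  1+1+1 = 1 carry 1
  final carry 1

0b110101001110100110001001011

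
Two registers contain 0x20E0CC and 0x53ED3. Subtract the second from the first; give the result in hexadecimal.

0x1BA1F9

Subtract column by column in base 16:
  C-3 → 9
  C-D → F (borrow)
  0-E-1 → 1 (borrow)
  E-3-1 → A
  0-5 → B (borrow)
  2-0-1 → 1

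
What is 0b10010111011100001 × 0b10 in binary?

0b100101110111000010

Multiply each base-2 digit by 2, carrying:
  1×2 = 2 → write 0 carry 1
  0×2+1 = 1 → write 1
  0×2 = 0 → write 0
  0×2 = 0 → write 0
  0×2 = 0 → write 0
  1×2 = 2 → write 0 carry 1
  1×2+1 = 3 → write 1 carry 1
  1×2+1 = 3 → write 1 carry 1
  0×2+1 = 1 → write 1
  1×2 = 2 → write 0 carry 1
  1×2+1 = 3 → write 1 carry 1
  1×2+1 = 3 → write 1 carry 1
  0×2+1 = 1 → write 1
  1×2 = 2 → write 0 carry 1
  0×2+1 = 1 → write 1
  0×2 = 0 → write 0
  1×2 = 2 → write 0 carry 1
  remaining carry: 1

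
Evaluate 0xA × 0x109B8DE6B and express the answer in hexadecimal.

Multiply each base-16 digit by 10, carrying:
  B×10 = 110 → write E carry 6
  6×10+6 = 66 → write 2 carry 4
  E×10+4 = 144 → write 0 carry 9
  D×10+9 = 139 → write B carry 8
  8×10+8 = 88 → write 8 carry 5
  B×10+5 = 115 → write 3 carry 7
  9×10+7 = 97 → write 1 carry 6
  0×10+6 = 6 → write 6
  1×10 = 10 → write A

0xA6138B02E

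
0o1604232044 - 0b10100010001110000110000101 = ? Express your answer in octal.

0b10100010001110000110000101 = 0o242160605 in octal.
Subtract column by column in base 8:
  4-5 → 7 (borrow)
  4-0-1 → 3
  0-6 → 2 (borrow)
  2-0-1 → 1
  3-6 → 5 (borrow)
  2-1-1 → 0
  4-2 → 2
  0-4 → 4 (borrow)
  6-2-1 → 3
  1-0 → 1

0o1342051237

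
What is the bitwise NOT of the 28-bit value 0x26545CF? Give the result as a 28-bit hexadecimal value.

0xD9ABA30

Each hex digit d becomes F−d:
  2→D, 6→9, 5→A, 4→B, 5→A, C→3, F→0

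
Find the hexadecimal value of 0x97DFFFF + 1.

0x97E0000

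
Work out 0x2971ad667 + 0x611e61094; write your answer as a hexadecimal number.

Add column by column in base 16, right to left:
  7+4 = b
  6+9 = f
  6+0 = 6
  d+1 = e
  a+6 = 0 carry 1
  1+e+1 = 0 carry 1
  7+1+1 = 9
  9+1 = a
  2+6 = 8

0x8a900e6fb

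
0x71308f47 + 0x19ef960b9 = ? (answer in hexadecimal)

Add column by column in base 16, right to left:
  7+9 = 0 carry 1
  4+b+1 = 0 carry 1
  f+0+1 = 0 carry 1
  8+6+1 = f
  0+9 = 9
  3+f = 2 carry 1
  1+e+1 = 0 carry 1
  7+9+1 = 1 carry 1
  0+1+1 = 2

0x21029f000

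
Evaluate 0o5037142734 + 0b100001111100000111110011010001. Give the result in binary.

0b1001010011011010100001010101101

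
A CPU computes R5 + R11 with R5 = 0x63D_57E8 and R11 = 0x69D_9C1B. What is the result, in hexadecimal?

0xCDAF403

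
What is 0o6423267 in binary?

0b110100010011010110111

Each octal digit is 3 bits: 6=110 4=100 2=010 3=011 2=010 6=110 7=111.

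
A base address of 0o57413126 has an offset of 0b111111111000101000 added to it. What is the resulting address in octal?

0b111111111000101000 = 0o777050 in octal.
Add column by column in base 8, right to left:
  6+0 = 6
  2+5 = 7
  1+0 = 1
  3+7 = 2 carry 1
  1+7+1 = 1 carry 1
  4+7+1 = 4 carry 1
  7+0+1 = 0 carry 1
  5+0+1 = 6

0o60412176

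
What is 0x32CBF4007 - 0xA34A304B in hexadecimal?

0x289750FBC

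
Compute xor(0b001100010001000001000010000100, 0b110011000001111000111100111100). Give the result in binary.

XOR bit by bit (1 where the bits differ):
  001100010001000001000010000100
^ 110011000001111000111100111100
= 111111010000111001111110111000

0b111111010000111001111110111000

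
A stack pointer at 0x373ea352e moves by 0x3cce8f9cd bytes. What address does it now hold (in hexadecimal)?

0x740d32efb

Add column by column in base 16, right to left:
  e+d = b carry 1
  2+c+1 = f
  5+9 = e
  3+f = 2 carry 1
  a+8+1 = 3 carry 1
  e+e+1 = d carry 1
  3+c+1 = 0 carry 1
  7+c+1 = 4 carry 1
  3+3+1 = 7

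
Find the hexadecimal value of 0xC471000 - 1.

0xC470FFF

The trailing 3 digits are 0, so subtracting 1 borrows through: they become F and the next digit up decrements.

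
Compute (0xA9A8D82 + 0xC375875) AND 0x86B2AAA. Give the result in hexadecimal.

Add column by column in base 16, right to left:
  2+5 = 7
  8+7 = F
  D+8 = 5 carry 1
  8+5+1 = E
  A+7 = 1 carry 1
  9+3+1 = D
  A+C = 6 carry 1
  final carry 1
Sum = 0x16D1E5F7; now AND with 0x86B2AAA:
  1&0=0, 6&8=0, D&6=4, 1&B=1, E&2=2, 5&A=0, F&A=A, 7&A=2

0x4120A2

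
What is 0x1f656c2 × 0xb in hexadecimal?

Multiply each base-16 digit by 11, carrying:
  2×11 = 22 → write 6 carry 1
  c×11+1 = 133 → write 5 carry 8
  6×11+8 = 74 → write a carry 4
  5×11+4 = 59 → write b carry 3
  6×11+3 = 69 → write 5 carry 4
  f×11+4 = 169 → write 9 carry 10
  1×11+10 = 21 → write 5 carry 1
  remaining carry: 1

0x1595ba56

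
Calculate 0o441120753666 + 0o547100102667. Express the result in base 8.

Add column by column in base 8, right to left:
  6+7 = 5 carry 1
  6+6+1 = 5 carry 1
  6+6+1 = 5 carry 1
  3+2+1 = 6
  5+0 = 5
  7+1 = 0 carry 1
  0+0+1 = 1
  2+0 = 2
  1+1 = 2
  1+7 = 0 carry 1
  4+4+1 = 1 carry 1
  4+5+1 = 2 carry 1
  final carry 1

0o1210221056555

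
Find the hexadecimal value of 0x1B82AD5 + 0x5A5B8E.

0x2128663

Add column by column in base 16, right to left:
  5+E = 3 carry 1
  D+8+1 = 6 carry 1
  A+B+1 = 6 carry 1
  2+5+1 = 8
  8+A = 2 carry 1
  B+5+1 = 1 carry 1
  1+0+1 = 2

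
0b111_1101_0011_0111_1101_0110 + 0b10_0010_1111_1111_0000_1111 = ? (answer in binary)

Add column by column in base 2, right to left:
  0+1 = 1
  1+1 = 0 carry 1
  1+1+1 = 1 carry 1
  0+1+1 = 0 carry 1
  1+0+1 = 0 carry 1
  0+0+1 = 1
  1+0 = 1
  1+0 = 1
  1+1 = 0 carry 1
  1+1+1 = 1 carry 1
  1+1+1 = 1 carry 1
  0+1+1 = 0 carry 1
  1+1+1 = 1 carry 1
  1+1+1 = 1 carry 1
  0+1+1 = 0 carry 1
  0+1+1 = 0 carry 1
  1+0+1 = 0 carry 1
  0+1+1 = 0 carry 1
  1+0+1 = 0 carry 1
  1+0+1 = 0 carry 1
  1+0+1 = 0 carry 1
  1+1+1 = 1 carry 1
  1+0+1 = 0 carry 1
  final carry 1

0b101000000011011011100101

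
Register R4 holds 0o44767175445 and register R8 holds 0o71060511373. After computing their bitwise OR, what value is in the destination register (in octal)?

0o75767575777

OR each oct digit independently (no carries):
  4|7=7, 4|1=5, 7|0=7, 6|6=6, 7|0=7, 1|5=5, 7|1=7, 5|1=5, 4|3=7, 4|7=7, 5|3=7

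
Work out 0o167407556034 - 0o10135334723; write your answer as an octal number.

Subtract column by column in base 8:
  4-3 → 1
  3-2 → 1
  0-7 → 1 (borrow)
  6-4-1 → 1
  5-3 → 2
  5-3 → 2
  7-5 → 2
  0-3 → 5 (borrow)
  4-1-1 → 2
  7-0 → 7
  6-1 → 5
  1-0 → 1

0o157252221111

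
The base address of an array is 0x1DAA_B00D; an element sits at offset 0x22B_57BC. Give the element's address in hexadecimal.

0x1FD607C9

Add column by column in base 16, right to left:
  D+C = 9 carry 1
  0+B+1 = C
  0+7 = 7
  B+5 = 0 carry 1
  A+B+1 = 6 carry 1
  A+2+1 = D
  D+2 = F
  1+0 = 1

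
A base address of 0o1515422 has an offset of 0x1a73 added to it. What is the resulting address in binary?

0o1515422 = 0b1101001101100010010 in binary.
0x1a73 = 0b1101001110011 in binary.
Add column by column in base 2, right to left:
  0+1 = 1
  1+1 = 0 carry 1
  0+0+1 = 1
  0+0 = 0
  1+1 = 0 carry 1
  0+1+1 = 0 carry 1
  0+1+1 = 0 carry 1
  0+0+1 = 1
  1+0 = 1
  1+1 = 0 carry 1
  0+0+1 = 1
  1+1 = 0 carry 1
  1+1+1 = 1 carry 1
  0+0+1 = 1
  0+0 = 0
  1+0 = 1
  0+0 = 0
  1+0 = 1
  1+0 = 1

0b1101011010110000101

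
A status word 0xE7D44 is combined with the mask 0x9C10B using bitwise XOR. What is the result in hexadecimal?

0x7BC4F

XOR each hex digit independently (no carries):
  E^9=7, 7^C=B, D^1=C, 4^0=4, 4^B=F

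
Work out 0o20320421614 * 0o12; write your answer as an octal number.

Multiply each base-8 digit by 10, carrying:
  4×10 = 40 → write 0 carry 5
  1×10+5 = 15 → write 7 carry 1
  6×10+1 = 61 → write 5 carry 7
  1×10+7 = 17 → write 1 carry 2
  2×10+2 = 22 → write 6 carry 2
  4×10+2 = 42 → write 2 carry 5
  0×10+5 = 5 → write 5
  2×10 = 20 → write 4 carry 2
  3×10+2 = 32 → write 0 carry 4
  0×10+4 = 4 → write 4
  2×10 = 20 → write 4 carry 2
  remaining carry: 2

0o244045261570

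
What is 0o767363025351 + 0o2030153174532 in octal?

Add column by column in base 8, right to left:
  1+2 = 3
  5+3 = 0 carry 1
  3+5+1 = 1 carry 1
  5+4+1 = 2 carry 1
  2+7+1 = 2 carry 1
  0+1+1 = 2
  3+3 = 6
  6+5 = 3 carry 1
  3+1+1 = 5
  7+0 = 7
  6+3 = 1 carry 1
  7+0+1 = 0 carry 1
  0+2+1 = 3

0o3017536222103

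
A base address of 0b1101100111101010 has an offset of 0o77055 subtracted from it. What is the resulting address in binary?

0b101101110111101

0o77055 = 0b111111000101101 in binary.
Subtract column by column in base 2:
  0-1 → 1 (borrow)
  1-0-1 → 0
  0-1 → 1 (borrow)
  1-1-1 → 1 (borrow)
  0-0-1 → 1 (borrow)
  1-1-1 → 1 (borrow)
  1-0-1 → 0
  1-0 → 1
  1-0 → 1
  0-1 → 1 (borrow)
  0-1-1 → 0 (borrow)
  1-1-1 → 1 (borrow)
  1-1-1 → 1 (borrow)
  0-1-1 → 0 (borrow)
  1-1-1 → 1 (borrow)
  1-0-1 → 0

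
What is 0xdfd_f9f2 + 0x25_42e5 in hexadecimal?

0xe233cd7

Add column by column in base 16, right to left:
  2+5 = 7
  f+e = d carry 1
  9+2+1 = c
  f+4 = 3 carry 1
  d+5+1 = 3 carry 1
  f+2+1 = 2 carry 1
  d+0+1 = e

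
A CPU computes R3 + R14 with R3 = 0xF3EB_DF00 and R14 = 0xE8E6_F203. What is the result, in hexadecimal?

0x1DCD2D103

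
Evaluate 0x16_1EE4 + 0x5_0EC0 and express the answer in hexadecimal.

Add column by column in base 16, right to left:
  4+0 = 4
  E+C = A carry 1
  E+E+1 = D carry 1
  1+0+1 = 2
  6+5 = B
  1+0 = 1

0x1B2DA4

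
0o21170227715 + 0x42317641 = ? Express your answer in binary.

0b11001100000100101010011000001110

0o21170227715 = 0b10001001111000010010111111001101 in binary.
0x42317641 = 0b1000010001100010111011001000001 in binary.
Add column by column in base 2, right to left:
  1+1 = 0 carry 1
  0+0+1 = 1
  1+0 = 1
  1+0 = 1
  0+0 = 0
  0+0 = 0
  1+1 = 0 carry 1
  1+0+1 = 0 carry 1
  1+0+1 = 0 carry 1
  1+1+1 = 1 carry 1
  1+1+1 = 1 carry 1
  1+0+1 = 0 carry 1
  0+1+1 = 0 carry 1
  1+1+1 = 1 carry 1
  0+1+1 = 0 carry 1
  0+0+1 = 1
  1+1 = 0 carry 1
  0+0+1 = 1
  0+0 = 0
  0+0 = 0
  0+1 = 1
  1+1 = 0 carry 1
  1+0+1 = 0 carry 1
  1+0+1 = 0 carry 1
  1+0+1 = 0 carry 1
  0+1+1 = 0 carry 1
  0+0+1 = 1
  1+0 = 1
  0+0 = 0
  0+0 = 0
  0+1 = 1
  1+0 = 1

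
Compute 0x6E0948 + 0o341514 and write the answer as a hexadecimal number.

0o341514 = 0x1C34C in hexadecimal.
Add column by column in base 16, right to left:
  8+C = 4 carry 1
  4+4+1 = 9
  9+3 = C
  0+C = C
  E+1 = F
  6+0 = 6

0x6FCC94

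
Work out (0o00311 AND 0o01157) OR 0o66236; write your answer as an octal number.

0o00311 AND 0o01157 = 0o00111.
Then OR with 0o66236.

0o66337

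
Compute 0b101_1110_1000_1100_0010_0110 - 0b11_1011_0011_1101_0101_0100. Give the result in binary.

0b1000110100111011010010

Subtract column by column in base 2:
  0-0 → 0
  1-0 → 1
  1-1 → 0
  0-0 → 0
  0-1 → 1 (borrow)
  1-0-1 → 0
  0-1 → 1 (borrow)
  0-0-1 → 1 (borrow)
  0-1-1 → 0 (borrow)
  0-0-1 → 1 (borrow)
  1-1-1 → 1 (borrow)
  1-1-1 → 1 (borrow)
  0-1-1 → 0 (borrow)
  0-1-1 → 0 (borrow)
  0-0-1 → 1 (borrow)
  1-0-1 → 0
  0-1 → 1 (borrow)
  1-1-1 → 1 (borrow)
  1-0-1 → 0
  1-1 → 0
  1-1 → 0
  0-1 → 1 (borrow)
  1-0-1 → 0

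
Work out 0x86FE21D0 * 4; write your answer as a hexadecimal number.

Multiply each base-16 digit by 4, carrying:
  0×4 = 0 → write 0
  D×4 = 52 → write 4 carry 3
  1×4+3 = 7 → write 7
  2×4 = 8 → write 8
  E×4 = 56 → write 8 carry 3
  F×4+3 = 63 → write F carry 3
  6×4+3 = 27 → write B carry 1
  8×4+1 = 33 → write 1 carry 2
  remaining carry: 2

0x21BF88740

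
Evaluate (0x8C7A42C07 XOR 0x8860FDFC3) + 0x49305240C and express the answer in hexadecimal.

0x4D4B117D0

First 0x8C7A42C07 XOR 0x8860FDFC3 = 0x041ABF3C4.
Add column by column in base 16, right to left:
  4+C = 0 carry 1
  C+0+1 = D
  3+4 = 7
  F+2 = 1 carry 1
  B+5+1 = 1 carry 1
  A+0+1 = B
  1+3 = 4
  4+9 = D
  0+4 = 4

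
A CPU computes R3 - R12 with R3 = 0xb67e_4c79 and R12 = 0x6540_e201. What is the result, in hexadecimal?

Subtract column by column in base 16:
  9-1 → 8
  7-0 → 7
  c-2 → a
  4-e → 6 (borrow)
  e-0-1 → d
  7-4 → 3
  6-5 → 1
  b-6 → 5

0x513d6a78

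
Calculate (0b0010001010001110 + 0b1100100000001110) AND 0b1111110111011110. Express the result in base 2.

0b1110100010011100

Add column by column in base 2, right to left:
  0+0 = 0
  1+1 = 0 carry 1
  1+1+1 = 1 carry 1
  1+1+1 = 1 carry 1
  0+0+1 = 1
  0+0 = 0
  0+0 = 0
  1+0 = 1
  0+0 = 0
  1+0 = 1
  0+0 = 0
  0+1 = 1
  0+0 = 0
  1+0 = 1
  0+1 = 1
  0+1 = 1
Sum = 0b1110101010011100; now AND with 0b1111110111011110:
  1110101010011100
& 1111110111011110
= 1110100010011100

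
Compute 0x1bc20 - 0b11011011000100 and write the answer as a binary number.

0b11000010101011100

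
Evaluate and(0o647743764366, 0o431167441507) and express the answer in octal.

AND each oct digit independently (no carries):
  6&4=4, 4&3=0, 7&1=1, 7&1=1, 4&6=4, 3&7=3, 7&4=4, 6&4=4, 4&1=0, 3&5=1, 6&0=0, 6&7=6

0o401143440106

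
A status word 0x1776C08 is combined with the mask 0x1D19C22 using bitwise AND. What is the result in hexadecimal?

AND each hex digit independently (no carries):
  1&1=1, 7&D=5, 7&1=1, 6&9=0, C&C=C, 0&2=0, 8&2=0

0x1510C00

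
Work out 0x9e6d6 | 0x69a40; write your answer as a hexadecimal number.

0xffed6

OR each hex digit independently (no carries):
  9|6=f, e|9=f, 6|a=e, d|4=d, 6|0=6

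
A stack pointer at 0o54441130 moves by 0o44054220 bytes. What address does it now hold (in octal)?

Add column by column in base 8, right to left:
  0+0 = 0
  3+2 = 5
  1+2 = 3
  1+4 = 5
  4+5 = 1 carry 1
  4+0+1 = 5
  4+4 = 0 carry 1
  5+4+1 = 2 carry 1
  final carry 1

0o120515350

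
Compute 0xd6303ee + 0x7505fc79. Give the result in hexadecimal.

0x82690067

Add column by column in base 16, right to left:
  e+9 = 7 carry 1
  e+7+1 = 6 carry 1
  3+c+1 = 0 carry 1
  0+f+1 = 0 carry 1
  3+5+1 = 9
  6+0 = 6
  d+5 = 2 carry 1
  0+7+1 = 8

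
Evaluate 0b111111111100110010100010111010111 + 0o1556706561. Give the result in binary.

0o1556706561 = 0b1101101110111000110101110001 in binary.
Add column by column in base 2, right to left:
  1+1 = 0 carry 1
  1+0+1 = 0 carry 1
  1+0+1 = 0 carry 1
  0+0+1 = 1
  1+1 = 0 carry 1
  0+1+1 = 0 carry 1
  1+1+1 = 1 carry 1
  1+0+1 = 0 carry 1
  1+1+1 = 1 carry 1
  0+0+1 = 1
  1+1 = 0 carry 1
  0+1+1 = 0 carry 1
  0+0+1 = 1
  0+0 = 0
  1+0 = 1
  0+1 = 1
  1+1 = 0 carry 1
  0+1+1 = 0 carry 1
  0+0+1 = 1
  1+1 = 0 carry 1
  1+1+1 = 1 carry 1
  0+1+1 = 0 carry 1
  0+0+1 = 1
  1+1 = 0 carry 1
  1+1+1 = 1 carry 1
  1+0+1 = 0 carry 1
  1+1+1 = 1 carry 1
  1+1+1 = 1 carry 1
  1+0+1 = 0 carry 1
  1+0+1 = 0 carry 1
  1+0+1 = 0 carry 1
  1+0+1 = 0 carry 1
  1+0+1 = 0 carry 1
  final carry 1

0b1000001101010101001101001101001000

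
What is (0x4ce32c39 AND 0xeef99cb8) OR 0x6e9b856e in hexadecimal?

0x6efb8d7e

0x4ce32c39 AND 0xeef99cb8 = 0x4ce10c38.
Then OR with 0x6e9b856e.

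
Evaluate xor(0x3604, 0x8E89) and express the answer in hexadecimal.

0xB88D

XOR each hex digit independently (no carries):
  3^8=B, 6^E=8, 0^8=8, 4^9=D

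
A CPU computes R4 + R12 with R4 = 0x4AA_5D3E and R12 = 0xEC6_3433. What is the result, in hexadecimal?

0x13709171

Add column by column in base 16, right to left:
  E+3 = 1 carry 1
  3+3+1 = 7
  D+4 = 1 carry 1
  5+3+1 = 9
  A+6 = 0 carry 1
  A+C+1 = 7 carry 1
  4+E+1 = 3 carry 1
  final carry 1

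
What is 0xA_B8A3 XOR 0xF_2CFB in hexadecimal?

0x59458

XOR each hex digit independently (no carries):
  A^F=5, B^2=9, 8^C=4, A^F=5, 3^B=8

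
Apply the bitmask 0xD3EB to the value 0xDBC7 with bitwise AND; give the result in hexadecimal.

AND each hex digit independently (no carries):
  D&D=D, B&3=3, C&E=C, 7&B=3

0xD3C3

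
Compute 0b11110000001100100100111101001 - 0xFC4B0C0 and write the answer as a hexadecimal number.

0xE419929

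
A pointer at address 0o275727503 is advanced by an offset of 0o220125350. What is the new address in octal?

Add column by column in base 8, right to left:
  3+0 = 3
  0+5 = 5
  5+3 = 0 carry 1
  7+5+1 = 5 carry 1
  2+2+1 = 5
  7+1 = 0 carry 1
  5+0+1 = 6
  7+2 = 1 carry 1
  2+2+1 = 5

0o516055053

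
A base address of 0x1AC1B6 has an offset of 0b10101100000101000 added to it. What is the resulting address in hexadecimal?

0b10101100000101000 = 0x15828 in hexadecimal.
Add column by column in base 16, right to left:
  6+8 = E
  B+2 = D
  1+8 = 9
  C+5 = 1 carry 1
  A+1+1 = C
  1+0 = 1

0x1C19DE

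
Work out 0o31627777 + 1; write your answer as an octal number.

The trailing 4 digits are 7 (max in base 8), so adding 1 cascades: they roll to 0 and the next digit up increments.

0o31630000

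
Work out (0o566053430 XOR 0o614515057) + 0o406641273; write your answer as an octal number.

0o1001407762

First 0o566053430 XOR 0o614515057 = 0o372546467.
Add column by column in base 8, right to left:
  7+3 = 2 carry 1
  6+7+1 = 6 carry 1
  4+2+1 = 7
  6+1 = 7
  4+4 = 0 carry 1
  5+6+1 = 4 carry 1
  2+6+1 = 1 carry 1
  7+0+1 = 0 carry 1
  3+4+1 = 0 carry 1
  final carry 1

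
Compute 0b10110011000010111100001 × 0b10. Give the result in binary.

0b101100110000101111000010

Multiply each base-2 digit by 2, carrying:
  1×2 = 2 → write 0 carry 1
  0×2+1 = 1 → write 1
  0×2 = 0 → write 0
  0×2 = 0 → write 0
  0×2 = 0 → write 0
  1×2 = 2 → write 0 carry 1
  1×2+1 = 3 → write 1 carry 1
  1×2+1 = 3 → write 1 carry 1
  1×2+1 = 3 → write 1 carry 1
  0×2+1 = 1 → write 1
  1×2 = 2 → write 0 carry 1
  0×2+1 = 1 → write 1
  0×2 = 0 → write 0
  0×2 = 0 → write 0
  0×2 = 0 → write 0
  1×2 = 2 → write 0 carry 1
  1×2+1 = 3 → write 1 carry 1
  0×2+1 = 1 → write 1
  0×2 = 0 → write 0
  1×2 = 2 → write 0 carry 1
  1×2+1 = 3 → write 1 carry 1
  0×2+1 = 1 → write 1
  1×2 = 2 → write 0 carry 1
  remaining carry: 1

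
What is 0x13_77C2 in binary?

0b100110111011111000010

Expand each hex digit to 4 bits: 1=0001 3=0011 7=0111 7=0111 C=1100 2=0010.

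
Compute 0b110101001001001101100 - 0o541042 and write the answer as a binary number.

0o541042 = 0b101100001000100010 in binary.
Subtract column by column in base 2:
  0-0 → 0
  0-1 → 1 (borrow)
  1-0-1 → 0
  1-0 → 1
  0-0 → 0
  1-1 → 0
  1-0 → 1
  0-0 → 0
  0-0 → 0
  1-1 → 0
  0-0 → 0
  0-0 → 0
  1-0 → 1
  0-0 → 0
  0-1 → 1 (borrow)
  1-1-1 → 1 (borrow)
  0-0-1 → 1 (borrow)
  1-1-1 → 1 (borrow)
  0-0-1 → 1 (borrow)
  1-0-1 → 0
  1-0 → 1

0b101111101000001001010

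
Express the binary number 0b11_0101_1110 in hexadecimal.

0x35E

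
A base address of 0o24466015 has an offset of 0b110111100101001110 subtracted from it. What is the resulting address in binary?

0b10011101111001010111111

0o24466015 = 0b10100100110110000001101 in binary.
Subtract column by column in base 2:
  1-0 → 1
  0-1 → 1 (borrow)
  1-1-1 → 1 (borrow)
  1-1-1 → 1 (borrow)
  0-0-1 → 1 (borrow)
  0-0-1 → 1 (borrow)
  0-1-1 → 0 (borrow)
  0-0-1 → 1 (borrow)
  0-1-1 → 0 (borrow)
  0-0-1 → 1 (borrow)
  1-0-1 → 0
  1-1 → 0
  0-1 → 1 (borrow)
  1-1-1 → 1 (borrow)
  1-1-1 → 1 (borrow)
  0-0-1 → 1 (borrow)
  0-1-1 → 0 (borrow)
  1-1-1 → 1 (borrow)
  0-0-1 → 1 (borrow)
  0-0-1 → 1 (borrow)
  1-0-1 → 0
  0-0 → 0
  1-0 → 1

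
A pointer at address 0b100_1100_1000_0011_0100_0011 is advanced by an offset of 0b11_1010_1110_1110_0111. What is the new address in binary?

0b10100000011001000101010

Add column by column in base 2, right to left:
  1+1 = 0 carry 1
  1+1+1 = 1 carry 1
  0+1+1 = 0 carry 1
  0+0+1 = 1
  0+0 = 0
  0+1 = 1
  1+1 = 0 carry 1
  0+1+1 = 0 carry 1
  1+0+1 = 0 carry 1
  1+1+1 = 1 carry 1
  0+1+1 = 0 carry 1
  0+1+1 = 0 carry 1
  0+0+1 = 1
  0+1 = 1
  0+0 = 0
  1+1 = 0 carry 1
  0+1+1 = 0 carry 1
  0+1+1 = 0 carry 1
  1+0+1 = 0 carry 1
  1+0+1 = 0 carry 1
  0+0+1 = 1
  0+0 = 0
  1+0 = 1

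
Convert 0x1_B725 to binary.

0b11011011100100101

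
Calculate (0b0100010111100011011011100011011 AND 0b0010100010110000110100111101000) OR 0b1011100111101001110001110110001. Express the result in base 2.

0b1011100111101001110001110111001

0b0100010111100011011011100011011 AND 0b0010100010110000110100111101000 = 0b0000000010100000010000100001000.
Then OR with 0b1011100111101001110001110110001.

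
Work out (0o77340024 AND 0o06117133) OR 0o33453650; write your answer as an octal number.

0o77340024 AND 0o06117133 = 0o06100020.
Then OR with 0o33453650.

0o37553670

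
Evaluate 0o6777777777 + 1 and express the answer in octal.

The trailing 9 digits are 7 (max in base 8), so adding 1 cascades: they roll to 0 and the next digit up increments.

0o7000000000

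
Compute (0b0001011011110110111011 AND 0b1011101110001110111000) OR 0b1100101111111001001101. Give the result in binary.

0b0001011011110110111011 AND 0b1011101110001110111000 = 0b0001001010000110111000.
Then OR with 0b1100101111111001001101.

0b1101101111111111111101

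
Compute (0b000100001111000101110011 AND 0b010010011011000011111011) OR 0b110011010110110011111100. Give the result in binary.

0b000100001111000101110011 AND 0b010010011011000011111011 = 0b000000001011000001110011.
Then OR with 0b110011010110110011111100.

0b110011011111110011111111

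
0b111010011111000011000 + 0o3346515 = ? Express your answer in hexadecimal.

0b111010011111000011000 = 0x1D3E18 in hexadecimal.
0o3346515 = 0xDCD4D in hexadecimal.
Add column by column in base 16, right to left:
  8+D = 5 carry 1
  1+4+1 = 6
  E+D = B carry 1
  3+C+1 = 0 carry 1
  D+D+1 = B carry 1
  1+0+1 = 2

0x2B0B65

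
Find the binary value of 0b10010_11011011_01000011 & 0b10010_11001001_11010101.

0b100101100100101000001

AND bit by bit (1 only where both bits are 1):
  100101101101101000011
& 100101100100111010101
= 100101100100101000001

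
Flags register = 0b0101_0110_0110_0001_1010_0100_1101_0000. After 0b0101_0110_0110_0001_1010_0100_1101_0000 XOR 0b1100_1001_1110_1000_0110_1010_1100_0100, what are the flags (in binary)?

0b10011111100010011100111000010100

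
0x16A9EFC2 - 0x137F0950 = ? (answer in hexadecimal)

0x32AE672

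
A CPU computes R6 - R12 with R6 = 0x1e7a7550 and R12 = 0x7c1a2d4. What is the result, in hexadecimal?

Subtract column by column in base 16:
  0-4 → c (borrow)
  5-d-1 → 7 (borrow)
  5-2-1 → 2
  7-a → d (borrow)
  a-1-1 → 8
  7-c → b (borrow)
  e-7-1 → 6
  1-0 → 1

0x16b8d27c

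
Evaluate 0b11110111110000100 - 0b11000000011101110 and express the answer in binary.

0b110111010010110

Subtract column by column in base 2:
  0-0 → 0
  0-1 → 1 (borrow)
  1-1-1 → 1 (borrow)
  0-1-1 → 0 (borrow)
  0-0-1 → 1 (borrow)
  0-1-1 → 0 (borrow)
  0-1-1 → 0 (borrow)
  1-1-1 → 1 (borrow)
  1-0-1 → 0
  1-0 → 1
  1-0 → 1
  1-0 → 1
  0-0 → 0
  1-0 → 1
  1-0 → 1
  1-1 → 0
  1-1 → 0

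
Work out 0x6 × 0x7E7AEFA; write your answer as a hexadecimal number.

0x2F6E19DC

Multiply each base-16 digit by 6, carrying:
  A×6 = 60 → write C carry 3
  F×6+3 = 93 → write D carry 5
  E×6+5 = 89 → write 9 carry 5
  A×6+5 = 65 → write 1 carry 4
  7×6+4 = 46 → write E carry 2
  E×6+2 = 86 → write 6 carry 5
  7×6+5 = 47 → write F carry 2
  remaining carry: 2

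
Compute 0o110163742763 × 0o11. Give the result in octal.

0o1212023372613

Multiply each base-8 digit by 9, carrying:
  3×9 = 27 → write 3 carry 3
  6×9+3 = 57 → write 1 carry 7
  7×9+7 = 70 → write 6 carry 8
  2×9+8 = 26 → write 2 carry 3
  4×9+3 = 39 → write 7 carry 4
  7×9+4 = 67 → write 3 carry 8
  3×9+8 = 35 → write 3 carry 4
  6×9+4 = 58 → write 2 carry 7
  1×9+7 = 16 → write 0 carry 2
  0×9+2 = 2 → write 2
  1×9 = 9 → write 1 carry 1
  1×9+1 = 10 → write 2 carry 1
  remaining carry: 1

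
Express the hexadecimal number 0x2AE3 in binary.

Expand each hex digit to 4 bits: 2=0010 A=1010 E=1110 3=0011.

0b10101011100011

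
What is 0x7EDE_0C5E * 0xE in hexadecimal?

0x6F024AD24

Multiply each base-16 digit by 14, carrying:
  E×14 = 196 → write 4 carry 12
  5×14+12 = 82 → write 2 carry 5
  C×14+5 = 173 → write D carry 10
  0×14+10 = 10 → write A
  E×14 = 196 → write 4 carry 12
  D×14+12 = 194 → write 2 carry 12
  E×14+12 = 208 → write 0 carry 13
  7×14+13 = 111 → write F carry 6
  remaining carry: 6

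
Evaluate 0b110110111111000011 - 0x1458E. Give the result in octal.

0b110110111111000011 = 0o667703 in octal.
0x1458E = 0o242616 in octal.
Subtract column by column in base 8:
  3-6 → 5 (borrow)
  0-1-1 → 6 (borrow)
  7-6-1 → 0
  7-2 → 5
  6-4 → 2
  6-2 → 4

0o425065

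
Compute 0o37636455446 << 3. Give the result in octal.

0o376364554460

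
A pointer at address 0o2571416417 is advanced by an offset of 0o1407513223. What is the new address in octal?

Add column by column in base 8, right to left:
  7+3 = 2 carry 1
  1+2+1 = 4
  4+2 = 6
  6+3 = 1 carry 1
  1+1+1 = 3
  4+5 = 1 carry 1
  1+7+1 = 1 carry 1
  7+0+1 = 0 carry 1
  5+4+1 = 2 carry 1
  2+1+1 = 4

0o4201131642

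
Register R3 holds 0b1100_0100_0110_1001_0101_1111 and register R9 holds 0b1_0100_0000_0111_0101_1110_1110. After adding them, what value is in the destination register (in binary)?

0b10000001001101111101001101

Add column by column in base 2, right to left:
  1+0 = 1
  1+1 = 0 carry 1
  1+1+1 = 1 carry 1
  1+1+1 = 1 carry 1
  1+0+1 = 0 carry 1
  0+1+1 = 0 carry 1
  1+1+1 = 1 carry 1
  0+1+1 = 0 carry 1
  1+1+1 = 1 carry 1
  0+0+1 = 1
  0+1 = 1
  1+0 = 1
  0+1 = 1
  1+1 = 0 carry 1
  1+1+1 = 1 carry 1
  0+0+1 = 1
  0+0 = 0
  0+0 = 0
  1+0 = 1
  0+0 = 0
  0+0 = 0
  0+0 = 0
  1+1 = 0 carry 1
  1+0+1 = 0 carry 1
  0+1+1 = 0 carry 1
  final carry 1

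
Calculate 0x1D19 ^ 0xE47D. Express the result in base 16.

0xF964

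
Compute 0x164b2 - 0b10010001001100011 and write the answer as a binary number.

0x164b2 = 0b10110010010110010 in binary.
Subtract column by column in base 2:
  0-1 → 1 (borrow)
  1-1-1 → 1 (borrow)
  0-0-1 → 1 (borrow)
  0-0-1 → 1 (borrow)
  1-0-1 → 0
  1-1 → 0
  0-1 → 1 (borrow)
  1-0-1 → 0
  0-0 → 0
  0-1 → 1 (borrow)
  1-0-1 → 0
  0-0 → 0
  0-0 → 0
  1-1 → 0
  1-0 → 1
  0-0 → 0
  1-1 → 0

0b100001001001111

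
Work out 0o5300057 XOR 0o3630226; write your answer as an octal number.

0o6530271

XOR each oct digit independently (no carries):
  5^3=6, 3^6=5, 0^3=3, 0^0=0, 0^2=2, 5^2=7, 7^6=1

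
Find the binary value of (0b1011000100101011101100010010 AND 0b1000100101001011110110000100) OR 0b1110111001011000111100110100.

0b1011000100101011101100010010 AND 0b1000100101001011110110000100 = 0b1000000100001011100100000000.
Then OR with 0b1110111001011000111100110100.

0b1110111101011011111100110100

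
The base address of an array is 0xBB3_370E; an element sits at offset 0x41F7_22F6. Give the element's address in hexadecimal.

0x4DAA5A04

Add column by column in base 16, right to left:
  E+6 = 4 carry 1
  0+F+1 = 0 carry 1
  7+2+1 = A
  3+2 = 5
  3+7 = A
  B+F = A carry 1
  B+1+1 = D
  0+4 = 4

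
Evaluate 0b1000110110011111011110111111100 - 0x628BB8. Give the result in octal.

0b1000110110011111011110111111100 = 0o10663736774 in octal.
0x628BB8 = 0o30505670 in octal.
Subtract column by column in base 8:
  4-0 → 4
  7-7 → 0
  7-6 → 1
  6-5 → 1
  3-0 → 3
  7-5 → 2
  3-0 → 3
  6-3 → 3
  6-0 → 6
  0-0 → 0
  1-0 → 1

0o10633231104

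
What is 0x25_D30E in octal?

Expand each hex digit to 4 bits: 2=0010 5=0101 D=1101 3=0011 0=0000 E=1110.
Group the bits in threes: 001 001 011 101 001 100 001 110 → 11351416.

0o11351416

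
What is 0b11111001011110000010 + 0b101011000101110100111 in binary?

0b1001010010001100101001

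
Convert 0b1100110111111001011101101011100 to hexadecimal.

0x66FCBB5C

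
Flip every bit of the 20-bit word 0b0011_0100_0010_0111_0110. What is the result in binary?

Invert each bit: 00110100001001110110 → 11001011110110001001.

0b11001011110110001001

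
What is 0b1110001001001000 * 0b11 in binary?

Multiply each base-2 digit by 3, carrying:
  0×3 = 0 → write 0
  0×3 = 0 → write 0
  0×3 = 0 → write 0
  1×3 = 3 → write 1 carry 1
  0×3+1 = 1 → write 1
  0×3 = 0 → write 0
  1×3 = 3 → write 1 carry 1
  0×3+1 = 1 → write 1
  0×3 = 0 → write 0
  1×3 = 3 → write 1 carry 1
  0×3+1 = 1 → write 1
  0×3 = 0 → write 0
  0×3 = 0 → write 0
  1×3 = 3 → write 1 carry 1
  1×3+1 = 4 → write 0 carry 2
  1×3+2 = 5 → write 1 carry 2
  remaining carry: 10

0b101010011011011000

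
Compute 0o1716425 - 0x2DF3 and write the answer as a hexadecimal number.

0x76F22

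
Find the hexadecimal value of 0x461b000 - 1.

The trailing 3 digits are 0, so subtracting 1 borrows through: they become F and the next digit up decrements.

0x461afff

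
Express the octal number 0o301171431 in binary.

Each octal digit is 3 bits: 3=011 0=000 1=001 1=001 7=111 1=001 4=100 3=011 1=001.

0b11000001001111001100011001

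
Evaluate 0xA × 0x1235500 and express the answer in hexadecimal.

0xB615200

Multiply each base-16 digit by 10, carrying:
  0×10 = 0 → write 0
  0×10 = 0 → write 0
  5×10 = 50 → write 2 carry 3
  5×10+3 = 53 → write 5 carry 3
  3×10+3 = 33 → write 1 carry 2
  2×10+2 = 22 → write 6 carry 1
  1×10+1 = 11 → write B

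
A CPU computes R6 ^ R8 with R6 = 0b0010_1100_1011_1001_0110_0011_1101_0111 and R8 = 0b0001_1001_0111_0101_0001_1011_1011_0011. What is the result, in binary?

XOR bit by bit (1 where the bits differ):
  00101100101110010110001111010111
^ 00011001011101010001101110110011
= 00110101110011000111100001100100

0b00110101110011000111100001100100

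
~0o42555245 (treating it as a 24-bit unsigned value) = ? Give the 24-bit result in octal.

Each oct digit d becomes 7−d:
  4→3, 2→5, 5→2, 5→2, 5→2, 2→5, 4→3, 5→2

0o35222532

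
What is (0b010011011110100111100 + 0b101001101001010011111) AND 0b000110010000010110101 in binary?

0b100000000010010001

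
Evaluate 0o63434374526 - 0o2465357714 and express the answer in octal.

Subtract column by column in base 8:
  6-4 → 2
  2-1 → 1
  5-7 → 6 (borrow)
  4-7-1 → 4 (borrow)
  7-5-1 → 1
  3-3 → 0
  4-5 → 7 (borrow)
  3-6-1 → 4 (borrow)
  4-4-1 → 7 (borrow)
  3-2-1 → 0
  6-0 → 6

0o60747014612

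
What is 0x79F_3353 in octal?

0o747631523

Expand each hex digit to 4 bits: 7=0111 9=1001 F=1111 3=0011 3=0011 5=0101 3=0011.
Group the bits in threes: 111 100 111 110 011 001 101 010 011 → 747631523.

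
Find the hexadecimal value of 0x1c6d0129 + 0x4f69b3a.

0x21639c63

Add column by column in base 16, right to left:
  9+a = 3 carry 1
  2+3+1 = 6
  1+b = c
  0+9 = 9
  d+6 = 3 carry 1
  6+f+1 = 6 carry 1
  c+4+1 = 1 carry 1
  1+0+1 = 2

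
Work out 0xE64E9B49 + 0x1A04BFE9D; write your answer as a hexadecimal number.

0x2869A99E6

Add column by column in base 16, right to left:
  9+D = 6 carry 1
  4+9+1 = E
  B+E = 9 carry 1
  9+F+1 = 9 carry 1
  E+B+1 = A carry 1
  4+4+1 = 9
  6+0 = 6
  E+A = 8 carry 1
  0+1+1 = 2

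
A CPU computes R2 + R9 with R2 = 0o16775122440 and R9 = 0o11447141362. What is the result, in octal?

Add column by column in base 8, right to left:
  0+2 = 2
  4+6 = 2 carry 1
  4+3+1 = 0 carry 1
  2+1+1 = 4
  2+4 = 6
  1+1 = 2
  5+7 = 4 carry 1
  7+4+1 = 4 carry 1
  7+4+1 = 4 carry 1
  6+1+1 = 0 carry 1
  1+1+1 = 3

0o30444264022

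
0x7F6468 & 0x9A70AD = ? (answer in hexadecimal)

AND each hex digit independently (no carries):
  7&9=1, F&A=A, 6&7=6, 4&0=0, 6&A=2, 8&D=8

0x1A6028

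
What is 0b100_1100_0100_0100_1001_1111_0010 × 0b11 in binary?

0b1110010011001101110111010110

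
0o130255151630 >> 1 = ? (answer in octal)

1 bits is not a whole number of base-8 digits; in binary: 1011000010101101001101001110011000 >> 1 = 101100001010110100110100111001100.

0o54126464714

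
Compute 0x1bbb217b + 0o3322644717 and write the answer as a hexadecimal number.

0x37066b4a

0o3322644717 = 0x1b4b49cf in hexadecimal.
Add column by column in base 16, right to left:
  b+f = a carry 1
  7+c+1 = 4 carry 1
  1+9+1 = b
  2+4 = 6
  b+b = 6 carry 1
  b+4+1 = 0 carry 1
  b+b+1 = 7 carry 1
  1+1+1 = 3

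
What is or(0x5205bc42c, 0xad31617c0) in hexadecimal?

0xff35fd7ec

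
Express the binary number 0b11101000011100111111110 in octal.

0o35034776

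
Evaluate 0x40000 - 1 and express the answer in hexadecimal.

The trailing 4 digits are 0, so subtracting 1 borrows through: they become F and the next digit up decrements.

0x3FFFF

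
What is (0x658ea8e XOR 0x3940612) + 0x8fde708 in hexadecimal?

0xecad3a4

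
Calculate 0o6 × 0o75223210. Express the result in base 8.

Multiply each base-8 digit by 6, carrying:
  0×6 = 0 → write 0
  1×6 = 6 → write 6
  2×6 = 12 → write 4 carry 1
  3×6+1 = 19 → write 3 carry 2
  2×6+2 = 14 → write 6 carry 1
  2×6+1 = 13 → write 5 carry 1
  5×6+1 = 31 → write 7 carry 3
  7×6+3 = 45 → write 5 carry 5
  remaining carry: 5

0o557563460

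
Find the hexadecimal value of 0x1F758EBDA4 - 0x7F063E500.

0x17852AD8A4

Subtract column by column in base 16:
  4-0 → 4
  A-0 → A
  D-5 → 8
  B-E → D (borrow)
  E-3-1 → A
  8-6 → 2
  5-0 → 5
  7-F → 8 (borrow)
  F-7-1 → 7
  1-0 → 1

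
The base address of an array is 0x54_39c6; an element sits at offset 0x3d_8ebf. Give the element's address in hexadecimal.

0x91c885

Add column by column in base 16, right to left:
  6+f = 5 carry 1
  c+b+1 = 8 carry 1
  9+e+1 = 8 carry 1
  3+8+1 = c
  4+d = 1 carry 1
  5+3+1 = 9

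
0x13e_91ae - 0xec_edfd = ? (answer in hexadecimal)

Subtract column by column in base 16:
  e-d → 1
  a-f → b (borrow)
  1-d-1 → 3 (borrow)
  9-e-1 → a (borrow)
  e-c-1 → 1
  3-e → 5 (borrow)
  1-0-1 → 0

0x51a3b1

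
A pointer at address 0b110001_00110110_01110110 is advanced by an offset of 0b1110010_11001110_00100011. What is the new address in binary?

0b101001000000010010011001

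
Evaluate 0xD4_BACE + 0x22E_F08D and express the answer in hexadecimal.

0x303AB5B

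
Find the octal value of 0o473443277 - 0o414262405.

0o57160672

Subtract column by column in base 8:
  7-5 → 2
  7-0 → 7
  2-4 → 6 (borrow)
  3-2-1 → 0
  4-6 → 6 (borrow)
  4-2-1 → 1
  3-4 → 7 (borrow)
  7-1-1 → 5
  4-4 → 0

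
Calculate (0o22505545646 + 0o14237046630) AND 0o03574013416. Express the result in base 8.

0o2544010416

Add column by column in base 8, right to left:
  6+0 = 6
  4+3 = 7
  6+6 = 4 carry 1
  5+6+1 = 4 carry 1
  4+4+1 = 1 carry 1
  5+0+1 = 6
  5+7 = 4 carry 1
  0+3+1 = 4
  5+2 = 7
  2+4 = 6
  2+1 = 3
Sum = 0o36744614476; now AND with 0o03574013416:
  3&0=0, 6&3=2, 7&5=5, 4&7=4, 4&4=4, 6&0=0, 1&1=1, 4&3=0, 4&4=4, 7&1=1, 6&6=6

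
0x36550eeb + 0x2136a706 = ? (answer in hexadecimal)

Add column by column in base 16, right to left:
  b+6 = 1 carry 1
  e+0+1 = f
  e+7 = 5 carry 1
  0+a+1 = b
  5+6 = b
  5+3 = 8
  6+1 = 7
  3+2 = 5

0x578bb5f1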